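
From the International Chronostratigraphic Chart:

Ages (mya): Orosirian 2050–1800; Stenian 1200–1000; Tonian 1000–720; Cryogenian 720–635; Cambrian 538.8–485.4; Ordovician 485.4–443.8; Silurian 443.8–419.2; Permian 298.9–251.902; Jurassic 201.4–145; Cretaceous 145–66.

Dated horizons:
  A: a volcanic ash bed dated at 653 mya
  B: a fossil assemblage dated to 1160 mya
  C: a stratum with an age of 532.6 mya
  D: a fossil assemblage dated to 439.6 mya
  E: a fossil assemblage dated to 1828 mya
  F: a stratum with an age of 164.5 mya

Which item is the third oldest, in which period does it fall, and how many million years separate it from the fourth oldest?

Sorted oldest-first by Ma: E (1828), B (1160), A (653), C (532.6), D (439.6), F (164.5).
The third oldest is A at 653 Ma, which lies in 720–635 Ma: the Cryogenian.
The fourth oldest is C at 532.6 Ma; separation = |653 − 532.6| = 120.4 Myr.

A, in the Cryogenian; 120.4 million years to C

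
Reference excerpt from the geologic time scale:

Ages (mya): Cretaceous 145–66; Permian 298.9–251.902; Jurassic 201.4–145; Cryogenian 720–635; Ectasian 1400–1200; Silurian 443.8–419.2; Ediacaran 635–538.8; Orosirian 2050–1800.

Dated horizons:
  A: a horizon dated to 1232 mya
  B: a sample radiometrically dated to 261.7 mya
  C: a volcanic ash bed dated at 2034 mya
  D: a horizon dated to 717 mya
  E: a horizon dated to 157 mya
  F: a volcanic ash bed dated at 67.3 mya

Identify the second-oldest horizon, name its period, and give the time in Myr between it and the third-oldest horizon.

Sorted oldest-first by Ma: C (2034), A (1232), D (717), B (261.7), E (157), F (67.3).
The second oldest is A at 1232 Ma, which lies in 1400–1200 Ma: the Ectasian.
The third oldest is D at 717 Ma; separation = |1232 − 717| = 515 Myr.

A, in the Ectasian; 515 million years to D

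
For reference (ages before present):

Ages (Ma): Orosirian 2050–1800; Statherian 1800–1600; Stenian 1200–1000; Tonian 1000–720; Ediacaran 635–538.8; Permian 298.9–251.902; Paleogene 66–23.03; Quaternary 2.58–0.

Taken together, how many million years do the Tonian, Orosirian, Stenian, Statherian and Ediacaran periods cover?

1026.2 million years

Duration is start − end for each: (1000 − 720) + (2050 − 1800) + (1200 − 1000) + (1800 − 1600) + (635 − 538.8).
That is 280 + 250 + 200 + 200 + 96.2, which totals 1026.2 million years.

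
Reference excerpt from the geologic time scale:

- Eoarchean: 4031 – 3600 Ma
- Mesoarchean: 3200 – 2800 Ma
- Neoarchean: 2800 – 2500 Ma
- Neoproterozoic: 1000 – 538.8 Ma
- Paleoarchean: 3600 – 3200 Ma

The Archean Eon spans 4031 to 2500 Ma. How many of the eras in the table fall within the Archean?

Eras inside 4031–2500 Ma: Eoarchean, Paleoarchean, Mesoarchean, Neoarchean — 4 in total.

4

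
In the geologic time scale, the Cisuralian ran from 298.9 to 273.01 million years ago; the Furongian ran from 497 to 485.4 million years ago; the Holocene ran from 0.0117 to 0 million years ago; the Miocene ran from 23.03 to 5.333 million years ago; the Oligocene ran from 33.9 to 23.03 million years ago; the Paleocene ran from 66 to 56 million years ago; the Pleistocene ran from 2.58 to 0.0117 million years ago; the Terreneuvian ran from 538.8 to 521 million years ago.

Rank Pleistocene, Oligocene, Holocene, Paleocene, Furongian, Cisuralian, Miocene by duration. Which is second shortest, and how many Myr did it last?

Pleistocene, 2.5683 million years

Start − end for each: Pleistocene 2.58 − 0.0117 = 2.5683; Oligocene 33.9 − 23.03 = 10.87; Holocene 0.0117 − 0 = 0.0117; Paleocene 66 − 56 = 10; Furongian 497 − 485.4 = 11.6; Cisuralian 298.9 − 273.01 = 25.89; Miocene 23.03 − 5.333 = 17.697.
Ranking these from shortest: Holocene < Pleistocene < Paleocene < Oligocene < Furongian < Miocene < Cisuralian.
Position 2 in that ranking is Pleistocene, which lasted 2.5683 Myr.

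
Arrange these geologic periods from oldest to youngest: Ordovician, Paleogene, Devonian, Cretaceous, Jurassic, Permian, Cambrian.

Cambrian, Ordovician, Devonian, Permian, Jurassic, Cretaceous, Paleogene

Group by era (each group listed oldest first) — Paleozoic: Cambrian, Ordovician, Devonian, Permian; Mesozoic: Jurassic, Cretaceous; Cenozoic: Paleogene. The eras run Paleozoic → Mesozoic → Cenozoic. Concatenating the groups in that era order gives oldest to youngest directly.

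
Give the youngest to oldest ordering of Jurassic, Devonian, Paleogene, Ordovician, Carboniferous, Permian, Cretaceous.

Group by era (each group listed oldest first) — Paleozoic: Ordovician, Devonian, Carboniferous, Permian; Mesozoic: Jurassic, Cretaceous; Cenozoic: Paleogene. The eras run Paleozoic → Mesozoic → Cenozoic. Concatenating the groups in that era order and then reversing gives youngest to oldest.

Paleogene, Cretaceous, Jurassic, Permian, Carboniferous, Devonian, Ordovician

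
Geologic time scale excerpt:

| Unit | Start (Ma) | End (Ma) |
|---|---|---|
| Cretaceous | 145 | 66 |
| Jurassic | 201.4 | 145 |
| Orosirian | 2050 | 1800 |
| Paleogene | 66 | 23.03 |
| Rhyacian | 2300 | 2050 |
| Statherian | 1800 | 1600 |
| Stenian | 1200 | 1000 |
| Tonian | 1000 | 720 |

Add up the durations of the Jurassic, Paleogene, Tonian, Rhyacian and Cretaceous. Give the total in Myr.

Duration is start − end for each: (201.4 − 145) + (66 − 23.03) + (1000 − 720) + (2300 − 2050) + (145 − 66).
That is 56.4 + 42.97 + 280 + 250 + 79, which totals 708.37 million years.

708.37 million years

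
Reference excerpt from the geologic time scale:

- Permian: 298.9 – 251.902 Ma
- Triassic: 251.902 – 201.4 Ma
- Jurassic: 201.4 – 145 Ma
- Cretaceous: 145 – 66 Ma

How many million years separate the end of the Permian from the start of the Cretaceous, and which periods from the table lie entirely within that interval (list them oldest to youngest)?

End of Permian = 251.902 Ma; start of Cretaceous = 145 Ma.
Gap = 251.902 − 145 = 106.902 Myr.
Periods wholly inside 251.902–145 Ma: Triassic (251.902–201.4), Jurassic (201.4–145).

106.902 million years; Triassic, Jurassic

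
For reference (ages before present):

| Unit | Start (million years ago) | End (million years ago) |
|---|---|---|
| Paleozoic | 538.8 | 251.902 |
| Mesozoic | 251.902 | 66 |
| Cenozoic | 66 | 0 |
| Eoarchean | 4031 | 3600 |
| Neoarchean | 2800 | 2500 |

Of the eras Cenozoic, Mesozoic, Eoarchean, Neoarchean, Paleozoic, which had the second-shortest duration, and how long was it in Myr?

Start − end for each: Cenozoic 66 − 0 = 66; Mesozoic 251.902 − 66 = 185.902; Eoarchean 4031 − 3600 = 431; Neoarchean 2800 − 2500 = 300; Paleozoic 538.8 − 251.902 = 286.898.
Ranking these from shortest: Cenozoic < Mesozoic < Paleozoic < Neoarchean < Eoarchean.
Position 2 in that ranking is Mesozoic, which lasted 185.902 Myr.

Mesozoic, 185.902 million years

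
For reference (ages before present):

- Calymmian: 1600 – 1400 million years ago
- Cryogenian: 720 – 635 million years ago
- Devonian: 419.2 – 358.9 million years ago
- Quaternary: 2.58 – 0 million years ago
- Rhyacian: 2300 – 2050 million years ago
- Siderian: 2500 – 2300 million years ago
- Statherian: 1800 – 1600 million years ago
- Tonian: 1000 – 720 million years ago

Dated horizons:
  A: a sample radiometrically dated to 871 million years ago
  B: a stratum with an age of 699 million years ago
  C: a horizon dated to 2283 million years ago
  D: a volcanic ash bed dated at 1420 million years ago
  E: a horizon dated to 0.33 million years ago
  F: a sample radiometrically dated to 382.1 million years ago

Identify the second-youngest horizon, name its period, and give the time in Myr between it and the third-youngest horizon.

F, in the Devonian; 316.9 million years to B

Smaller Ma means younger, so youngest first: E 0.33 < F 382.1 < B 699 < A 871 < D 1420 < C 2283.
Counting 2 along gives F (382.1 Ma); the excerpt puts that inside the Devonian, 419.2–358.9 Ma.
Next in line is B (699 Ma), and 699 − 382.1 = 316.9 Myr.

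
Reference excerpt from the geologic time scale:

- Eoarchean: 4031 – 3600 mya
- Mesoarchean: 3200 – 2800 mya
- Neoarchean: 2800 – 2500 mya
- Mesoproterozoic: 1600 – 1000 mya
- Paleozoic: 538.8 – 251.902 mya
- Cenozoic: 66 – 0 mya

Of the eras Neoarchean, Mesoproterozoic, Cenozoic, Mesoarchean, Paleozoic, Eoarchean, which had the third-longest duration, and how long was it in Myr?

Mesoarchean, 400 million years

Start − end for each: Neoarchean 2800 − 2500 = 300; Mesoproterozoic 1600 − 1000 = 600; Cenozoic 66 − 0 = 66; Mesoarchean 3200 − 2800 = 400; Paleozoic 538.8 − 251.902 = 286.898; Eoarchean 4031 − 3600 = 431.
Ranking these from longest: Mesoproterozoic > Eoarchean > Mesoarchean > Neoarchean > Paleozoic > Cenozoic.
Position 3 in that ranking is Mesoarchean, which lasted 400 Myr.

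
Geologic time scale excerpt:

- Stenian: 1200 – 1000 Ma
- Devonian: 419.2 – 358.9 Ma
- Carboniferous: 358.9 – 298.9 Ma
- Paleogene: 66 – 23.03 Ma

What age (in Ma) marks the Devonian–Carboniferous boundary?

The Devonian ends and the Carboniferous begins at 358.9 Ma.

358.9 Ma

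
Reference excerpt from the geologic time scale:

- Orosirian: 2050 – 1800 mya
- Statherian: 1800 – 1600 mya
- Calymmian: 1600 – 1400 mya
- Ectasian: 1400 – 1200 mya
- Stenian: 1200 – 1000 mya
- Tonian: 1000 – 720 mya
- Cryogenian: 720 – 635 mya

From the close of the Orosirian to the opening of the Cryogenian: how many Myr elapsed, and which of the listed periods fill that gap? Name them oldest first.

1080 million years; Statherian, Calymmian, Ectasian, Stenian, Tonian

End of Orosirian = 1800 Ma; start of Cryogenian = 720 Ma.
Gap = 1800 − 720 = 1080 Myr.
Periods wholly inside 1800–720 Ma: Statherian (1800–1600), Calymmian (1600–1400), Ectasian (1400–1200), Stenian (1200–1000), Tonian (1000–720).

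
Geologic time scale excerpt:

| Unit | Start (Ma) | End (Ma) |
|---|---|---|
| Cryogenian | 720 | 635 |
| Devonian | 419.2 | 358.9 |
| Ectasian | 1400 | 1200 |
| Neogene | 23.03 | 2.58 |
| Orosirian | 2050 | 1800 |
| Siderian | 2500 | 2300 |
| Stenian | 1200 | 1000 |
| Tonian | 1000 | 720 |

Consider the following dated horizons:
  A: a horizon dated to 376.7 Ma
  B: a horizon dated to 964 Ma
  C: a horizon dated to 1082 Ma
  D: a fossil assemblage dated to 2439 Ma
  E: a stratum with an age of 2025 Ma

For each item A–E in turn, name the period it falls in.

A: 376.7 Ma lies in 419.2–358.9 Ma, so Devonian.
B: 964 Ma lies in 1000–720 Ma, so Tonian.
C: 1082 Ma lies in 1200–1000 Ma, so Stenian.
D: 2439 Ma lies in 2500–2300 Ma, so Siderian.
E: 2025 Ma lies in 2050–1800 Ma, so Orosirian.

A — Devonian; B — Tonian; C — Stenian; D — Siderian; E — Orosirian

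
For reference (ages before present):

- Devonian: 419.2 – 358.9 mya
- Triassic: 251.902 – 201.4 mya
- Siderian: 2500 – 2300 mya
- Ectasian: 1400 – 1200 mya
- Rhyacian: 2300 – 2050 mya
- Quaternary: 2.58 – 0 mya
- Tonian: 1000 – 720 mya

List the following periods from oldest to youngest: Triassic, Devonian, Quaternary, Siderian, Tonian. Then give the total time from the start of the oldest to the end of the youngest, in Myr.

Siderian → Tonian → Devonian → Triassic → Quaternary; total span 2500 Myr

From the excerpt: Triassic 251.902–201.4; Devonian 419.2–358.9; Quaternary 2.58–0; Siderian 2500–2300; Tonian 1000–720 (Ma).
Larger Ma is earlier, so the oldest is Siderian and the youngest is Quaternary; oldest to youngest: Siderian, Tonian, Devonian, Triassic, Quaternary.
Oldest start 2500 minus youngest end 0 gives 2500 Myr overall.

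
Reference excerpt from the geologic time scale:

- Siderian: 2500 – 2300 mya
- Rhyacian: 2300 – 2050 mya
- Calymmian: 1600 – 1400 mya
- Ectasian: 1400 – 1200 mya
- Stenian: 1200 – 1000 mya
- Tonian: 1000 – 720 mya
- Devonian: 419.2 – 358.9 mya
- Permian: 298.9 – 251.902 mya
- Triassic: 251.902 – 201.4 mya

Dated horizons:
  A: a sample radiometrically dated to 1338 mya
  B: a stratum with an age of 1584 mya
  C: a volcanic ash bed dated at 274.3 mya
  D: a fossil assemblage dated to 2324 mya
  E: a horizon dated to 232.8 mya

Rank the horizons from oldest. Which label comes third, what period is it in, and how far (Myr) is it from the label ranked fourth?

A, in the Ectasian; 1063.7 million years to C

Sorted oldest-first by Ma: D (2324), B (1584), A (1338), C (274.3), E (232.8).
The third oldest is A at 1338 Ma, which lies in 1400–1200 Ma: the Ectasian.
The fourth oldest is C at 274.3 Ma; separation = |1338 − 274.3| = 1063.7 Myr.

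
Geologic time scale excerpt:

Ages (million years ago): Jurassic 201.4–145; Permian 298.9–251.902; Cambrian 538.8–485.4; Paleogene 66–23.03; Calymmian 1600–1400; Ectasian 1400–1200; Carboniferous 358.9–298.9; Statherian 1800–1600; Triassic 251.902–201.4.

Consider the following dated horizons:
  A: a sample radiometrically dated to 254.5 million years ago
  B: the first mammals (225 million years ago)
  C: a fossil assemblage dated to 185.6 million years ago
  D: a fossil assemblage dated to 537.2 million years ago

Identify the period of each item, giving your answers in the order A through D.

A: 254.5 Ma lies in 298.9–251.902 Ma, so Permian.
B: 225 Ma lies in 251.902–201.4 Ma, so Triassic.
C: 185.6 Ma lies in 201.4–145 Ma, so Jurassic.
D: 537.2 Ma lies in 538.8–485.4 Ma, so Cambrian.

A — Permian; B — Triassic; C — Jurassic; D — Cambrian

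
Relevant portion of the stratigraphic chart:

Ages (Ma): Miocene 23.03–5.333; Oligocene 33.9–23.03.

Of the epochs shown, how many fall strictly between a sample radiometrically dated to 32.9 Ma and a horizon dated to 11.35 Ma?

Checking each listed span, none has both start < 32.9 Ma and end > 11.35 Ma — every epoch straddles one of the two dates or lies outside them — so the count is 0.

0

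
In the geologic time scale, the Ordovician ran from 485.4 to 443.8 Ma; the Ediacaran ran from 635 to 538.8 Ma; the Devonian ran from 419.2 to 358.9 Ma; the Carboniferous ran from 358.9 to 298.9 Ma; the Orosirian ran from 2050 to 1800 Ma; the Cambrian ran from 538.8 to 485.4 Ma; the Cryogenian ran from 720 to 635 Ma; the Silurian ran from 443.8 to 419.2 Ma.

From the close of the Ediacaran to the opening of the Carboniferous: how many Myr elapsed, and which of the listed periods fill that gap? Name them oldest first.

179.9 million years; Cambrian, Ordovician, Silurian, Devonian

End of Ediacaran = 538.8 Ma; start of Carboniferous = 358.9 Ma.
Gap = 538.8 − 358.9 = 179.9 Myr.
Periods wholly inside 538.8–358.9 Ma: Cambrian (538.8–485.4), Ordovician (485.4–443.8), Silurian (443.8–419.2), Devonian (419.2–358.9).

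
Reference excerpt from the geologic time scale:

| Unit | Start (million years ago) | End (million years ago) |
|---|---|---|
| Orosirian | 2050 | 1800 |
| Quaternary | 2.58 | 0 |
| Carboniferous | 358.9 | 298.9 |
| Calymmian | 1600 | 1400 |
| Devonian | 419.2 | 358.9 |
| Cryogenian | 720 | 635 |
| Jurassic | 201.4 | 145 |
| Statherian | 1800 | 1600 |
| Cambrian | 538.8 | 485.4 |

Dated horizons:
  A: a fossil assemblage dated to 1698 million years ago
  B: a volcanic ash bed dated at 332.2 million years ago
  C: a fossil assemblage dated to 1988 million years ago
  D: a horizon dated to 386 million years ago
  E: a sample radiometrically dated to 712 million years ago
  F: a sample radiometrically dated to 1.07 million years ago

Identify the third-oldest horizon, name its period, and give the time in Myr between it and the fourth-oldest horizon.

Larger Ma means older, so oldest first: C 1988 > A 1698 > E 712 > D 386 > B 332.2 > F 1.07.
Counting 3 along gives E (712 Ma); the excerpt puts that inside the Cryogenian, 720–635 Ma.
Next in line is D (386 Ma), and 712 − 386 = 326 Myr.

E, in the Cryogenian; 326 million years to D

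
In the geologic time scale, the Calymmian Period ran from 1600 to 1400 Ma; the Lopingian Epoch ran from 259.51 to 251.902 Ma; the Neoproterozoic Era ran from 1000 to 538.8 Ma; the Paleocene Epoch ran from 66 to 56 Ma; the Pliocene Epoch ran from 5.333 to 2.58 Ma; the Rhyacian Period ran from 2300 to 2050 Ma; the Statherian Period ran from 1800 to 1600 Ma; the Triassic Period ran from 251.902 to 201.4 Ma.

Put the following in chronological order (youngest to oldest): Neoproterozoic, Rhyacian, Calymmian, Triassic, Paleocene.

Paleocene → Triassic → Neoproterozoic → Calymmian → Rhyacian

The oldest of these is Rhyacian (starts 2300 Ma) and the youngest is Paleocene (ends 56 Ma).
In between, by decreasing start age: Calymmian (1600), Neoproterozoic (1000), Triassic (251.902).
Listing youngest first means reversing that sequence.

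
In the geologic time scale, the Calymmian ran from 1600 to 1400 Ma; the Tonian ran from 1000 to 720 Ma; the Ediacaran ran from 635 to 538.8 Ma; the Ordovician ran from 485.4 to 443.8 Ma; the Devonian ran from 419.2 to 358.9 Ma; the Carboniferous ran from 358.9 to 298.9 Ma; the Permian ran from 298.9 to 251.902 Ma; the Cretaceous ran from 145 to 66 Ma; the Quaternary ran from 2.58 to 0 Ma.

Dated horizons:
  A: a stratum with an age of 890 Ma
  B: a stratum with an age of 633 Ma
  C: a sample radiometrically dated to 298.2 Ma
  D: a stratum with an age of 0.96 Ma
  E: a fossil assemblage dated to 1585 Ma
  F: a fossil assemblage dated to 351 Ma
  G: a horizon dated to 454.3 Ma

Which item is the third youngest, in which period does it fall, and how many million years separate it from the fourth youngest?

F, in the Carboniferous; 103.3 million years to G

Smaller Ma means younger, so youngest first: D 0.96 < C 298.2 < F 351 < G 454.3 < B 633 < A 890 < E 1585.
Counting 3 along gives F (351 Ma); the excerpt puts that inside the Carboniferous, 358.9–298.9 Ma.
Next in line is G (454.3 Ma), and 454.3 − 351 = 103.3 Myr.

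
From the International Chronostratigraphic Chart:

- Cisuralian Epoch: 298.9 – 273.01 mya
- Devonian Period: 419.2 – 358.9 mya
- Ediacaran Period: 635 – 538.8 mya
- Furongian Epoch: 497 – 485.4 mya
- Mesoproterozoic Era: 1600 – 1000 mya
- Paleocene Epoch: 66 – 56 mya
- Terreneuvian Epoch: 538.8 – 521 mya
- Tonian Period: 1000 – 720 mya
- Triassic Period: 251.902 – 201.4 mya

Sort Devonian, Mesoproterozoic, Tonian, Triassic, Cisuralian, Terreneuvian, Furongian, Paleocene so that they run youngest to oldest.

Read off each span (Ma): Devonian 419.2–358.9; Mesoproterozoic 1600–1000; Tonian 1000–720; Triassic 251.902–201.4; Cisuralian 298.9–273.01; Terreneuvian 538.8–521; Furongian 497–485.4; Paleocene 66–56.
Larger Ma is older, so oldest→youngest is Mesoproterozoic, Tonian, Terreneuvian, Furongian, Devonian, Cisuralian, Triassic, Paleocene; reverse it for youngest→oldest.

Paleocene, Triassic, Cisuralian, Devonian, Furongian, Terreneuvian, Tonian, Mesoproterozoic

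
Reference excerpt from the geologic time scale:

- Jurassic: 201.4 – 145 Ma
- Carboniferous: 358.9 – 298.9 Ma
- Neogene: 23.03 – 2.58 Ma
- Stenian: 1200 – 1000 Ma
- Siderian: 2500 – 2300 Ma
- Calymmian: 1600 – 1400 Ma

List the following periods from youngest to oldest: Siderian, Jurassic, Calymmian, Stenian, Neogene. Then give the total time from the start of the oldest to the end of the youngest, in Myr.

Neogene, Jurassic, Stenian, Calymmian, Siderian; total span 2497.42 Myr

Start ages (Ma): Siderian 2500, Calymmian 1600, Stenian 1200, Jurassic 201.4, Neogene 23.03.
Ordered youngest to oldest: Neogene, Jurassic, Stenian, Calymmian, Siderian.
Span = 2500 − 2.58 = 2497.42 Myr.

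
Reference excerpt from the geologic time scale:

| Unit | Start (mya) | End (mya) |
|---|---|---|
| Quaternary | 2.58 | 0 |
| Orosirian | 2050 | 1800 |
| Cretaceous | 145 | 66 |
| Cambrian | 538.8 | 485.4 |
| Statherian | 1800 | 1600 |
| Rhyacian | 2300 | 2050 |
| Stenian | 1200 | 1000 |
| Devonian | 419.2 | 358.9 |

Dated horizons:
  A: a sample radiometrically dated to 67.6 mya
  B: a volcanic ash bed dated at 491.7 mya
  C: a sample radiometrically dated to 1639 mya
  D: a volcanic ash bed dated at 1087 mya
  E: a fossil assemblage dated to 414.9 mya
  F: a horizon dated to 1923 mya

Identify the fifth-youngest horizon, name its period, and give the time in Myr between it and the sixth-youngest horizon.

C, in the Statherian; 284 million years to F

Smaller Ma means younger, so youngest first: A 67.6 < E 414.9 < B 491.7 < D 1087 < C 1639 < F 1923.
Counting 5 along gives C (1639 Ma); the excerpt puts that inside the Statherian, 1800–1600 Ma.
Next in line is F (1923 Ma), and 1923 − 1639 = 284 Myr.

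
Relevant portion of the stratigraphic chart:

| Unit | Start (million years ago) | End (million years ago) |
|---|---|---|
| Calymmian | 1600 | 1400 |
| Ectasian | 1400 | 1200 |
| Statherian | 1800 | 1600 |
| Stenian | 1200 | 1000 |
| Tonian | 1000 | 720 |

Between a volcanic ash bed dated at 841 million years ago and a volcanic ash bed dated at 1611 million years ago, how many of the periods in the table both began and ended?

The older date is 1611 Ma and the younger is 841 Ma.
Periods with start < 1611 and end > 841 Ma: Calymmian (1600–1400), Ectasian (1400–1200), Stenian (1200–1000).
That is 3 complete periods.

3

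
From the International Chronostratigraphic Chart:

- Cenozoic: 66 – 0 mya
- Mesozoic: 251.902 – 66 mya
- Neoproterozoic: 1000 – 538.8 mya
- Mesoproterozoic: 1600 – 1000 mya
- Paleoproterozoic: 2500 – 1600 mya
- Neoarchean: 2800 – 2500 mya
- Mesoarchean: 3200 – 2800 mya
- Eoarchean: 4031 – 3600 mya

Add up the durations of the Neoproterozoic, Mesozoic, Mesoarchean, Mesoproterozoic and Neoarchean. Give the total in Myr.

Duration is start − end for each: (1000 − 538.8) + (251.902 − 66) + (3200 − 2800) + (1600 − 1000) + (2800 − 2500).
That is 461.2 + 185.902 + 400 + 600 + 300, which totals 1947.102 million years.

1947.102 million years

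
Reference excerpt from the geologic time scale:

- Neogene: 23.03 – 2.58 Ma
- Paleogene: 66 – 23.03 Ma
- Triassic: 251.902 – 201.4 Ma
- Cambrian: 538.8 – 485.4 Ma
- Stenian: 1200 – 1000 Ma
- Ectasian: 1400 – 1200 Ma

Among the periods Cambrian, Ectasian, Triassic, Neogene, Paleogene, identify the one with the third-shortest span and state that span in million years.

Triassic, 50.502 million years

Start − end for each: Cambrian 538.8 − 485.4 = 53.4; Ectasian 1400 − 1200 = 200; Triassic 251.902 − 201.4 = 50.502; Neogene 23.03 − 2.58 = 20.45; Paleogene 66 − 23.03 = 42.97.
Ranking these from shortest: Neogene < Paleogene < Triassic < Cambrian < Ectasian.
Position 3 in that ranking is Triassic, which lasted 50.502 Myr.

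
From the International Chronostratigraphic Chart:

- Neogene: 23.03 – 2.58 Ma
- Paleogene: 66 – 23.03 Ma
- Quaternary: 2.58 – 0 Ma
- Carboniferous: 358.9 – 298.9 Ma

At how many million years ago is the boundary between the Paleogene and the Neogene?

23.03 Ma

The Paleogene ends and the Neogene begins at 23.03 Ma.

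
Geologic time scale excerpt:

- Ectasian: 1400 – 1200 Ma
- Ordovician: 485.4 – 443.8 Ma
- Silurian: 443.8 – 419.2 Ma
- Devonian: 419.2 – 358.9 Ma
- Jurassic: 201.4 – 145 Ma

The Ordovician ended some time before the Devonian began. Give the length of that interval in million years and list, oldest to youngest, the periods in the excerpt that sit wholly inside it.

The Ordovician closes at 443.8 Ma and the Devonian opens at 419.2 Ma, so the interval is 443.8 − 419.2 = 24.6 Myr.
A period fits inside if it starts at or after 443.8 Ma and ends at or before 419.2 Ma; oldest first that gives Silurian.

24.6 million years; Silurian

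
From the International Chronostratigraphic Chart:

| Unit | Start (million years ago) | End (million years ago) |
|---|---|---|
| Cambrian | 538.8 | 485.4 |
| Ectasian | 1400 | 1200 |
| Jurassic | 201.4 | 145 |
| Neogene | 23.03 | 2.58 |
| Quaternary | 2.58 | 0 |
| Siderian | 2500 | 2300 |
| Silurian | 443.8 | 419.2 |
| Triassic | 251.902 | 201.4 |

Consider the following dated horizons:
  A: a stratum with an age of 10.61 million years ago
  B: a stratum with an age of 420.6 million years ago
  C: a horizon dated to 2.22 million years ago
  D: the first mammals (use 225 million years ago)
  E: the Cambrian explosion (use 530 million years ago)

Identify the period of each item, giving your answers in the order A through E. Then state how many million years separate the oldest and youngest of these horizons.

A — Neogene; B — Silurian; C — Quaternary; D — Triassic; E — Cambrian; span 527.78 million years

Match each age against the start–end ranges in the excerpt: A = 10.61 Ma → Neogene (23.03–2.58); B = 420.6 Ma → Silurian (443.8–419.2); C = 2.22 Ma → Quaternary (2.58–0); D = 225 Ma → Triassic (251.902–201.4); E = 530 Ma → Cambrian (538.8–485.4).
The largest age is 530 Ma and the smallest is 2.22 Ma; their difference is 527.78 Myr.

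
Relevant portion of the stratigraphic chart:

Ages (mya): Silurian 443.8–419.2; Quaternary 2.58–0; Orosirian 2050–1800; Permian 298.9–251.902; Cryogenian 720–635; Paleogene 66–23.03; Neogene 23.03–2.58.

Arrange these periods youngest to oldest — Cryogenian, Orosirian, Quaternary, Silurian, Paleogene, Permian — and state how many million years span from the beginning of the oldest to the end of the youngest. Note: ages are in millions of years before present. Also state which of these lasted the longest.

Start ages (Ma): Orosirian 2050, Cryogenian 720, Silurian 443.8, Permian 298.9, Paleogene 66, Quaternary 2.58.
Ordered youngest to oldest: Quaternary, Paleogene, Permian, Silurian, Cryogenian, Orosirian.
Span = 2050 − 0 = 2050 Myr.
Durations: Quaternary 2.58, Orosirian 250, Permian 46.998, Silurian 24.6, Cryogenian 85, Paleogene 42.97 → longest is Orosirian (250 Myr).

Quaternary → Paleogene → Permian → Silurian → Cryogenian → Orosirian; total span 2050 Myr; longest is Orosirian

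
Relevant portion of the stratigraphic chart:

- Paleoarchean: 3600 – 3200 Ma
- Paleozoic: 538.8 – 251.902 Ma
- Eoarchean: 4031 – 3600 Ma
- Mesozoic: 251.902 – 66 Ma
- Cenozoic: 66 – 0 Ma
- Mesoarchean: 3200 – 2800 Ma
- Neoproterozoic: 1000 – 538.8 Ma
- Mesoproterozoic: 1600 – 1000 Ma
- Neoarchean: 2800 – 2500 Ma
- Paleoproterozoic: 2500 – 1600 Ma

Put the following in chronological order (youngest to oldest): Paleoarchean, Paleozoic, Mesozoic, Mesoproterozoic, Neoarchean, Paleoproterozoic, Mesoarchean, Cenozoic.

Cenozoic, Mesozoic, Paleozoic, Mesoproterozoic, Paleoproterozoic, Neoarchean, Mesoarchean, Paleoarchean

Sorting by start age (ascending Ma, since larger Ma = older): Cenozoic began 66, Mesozoic began 251.902, Paleozoic began 538.8, Mesoproterozoic began 1600, Paleoproterozoic began 2500, Neoarchean began 2800, Mesoarchean began 3200, Paleoarchean began 3600.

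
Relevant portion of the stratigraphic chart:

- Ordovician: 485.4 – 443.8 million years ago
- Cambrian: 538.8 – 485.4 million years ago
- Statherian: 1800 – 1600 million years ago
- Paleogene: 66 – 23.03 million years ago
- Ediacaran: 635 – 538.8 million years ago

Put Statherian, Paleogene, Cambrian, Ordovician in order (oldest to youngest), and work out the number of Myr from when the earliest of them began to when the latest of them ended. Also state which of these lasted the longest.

Statherian → Cambrian → Ordovician → Paleogene; total span 1776.97 Myr; longest is Statherian

From the excerpt: Statherian 1800–1600; Paleogene 66–23.03; Cambrian 538.8–485.4; Ordovician 485.4–443.8 (Ma).
Larger Ma is earlier, so the oldest is Statherian and the youngest is Paleogene; oldest to youngest: Statherian, Cambrian, Ordovician, Paleogene.
Oldest start 1800 minus youngest end 23.03 gives 1776.97 Myr overall.
Individual lengths (start − end): Paleogene 42.97; Ordovician 41.6; Cambrian 53.4; Statherian 200. The largest is Statherian at 200 Myr.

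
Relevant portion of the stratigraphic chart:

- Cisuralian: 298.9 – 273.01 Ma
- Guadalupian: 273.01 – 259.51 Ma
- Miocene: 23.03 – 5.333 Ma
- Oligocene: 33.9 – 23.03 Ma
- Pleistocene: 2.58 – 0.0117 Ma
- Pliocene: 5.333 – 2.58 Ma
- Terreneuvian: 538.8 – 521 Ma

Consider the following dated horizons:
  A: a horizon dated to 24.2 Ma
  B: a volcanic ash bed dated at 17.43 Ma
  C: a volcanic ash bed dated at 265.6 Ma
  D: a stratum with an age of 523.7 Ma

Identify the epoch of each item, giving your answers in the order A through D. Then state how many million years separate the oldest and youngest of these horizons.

A: 24.2 Ma lies in 33.9–23.03 Ma, so Oligocene.
B: 17.43 Ma lies in 23.03–5.333 Ma, so Miocene.
C: 265.6 Ma lies in 273.01–259.51 Ma, so Guadalupian.
D: 523.7 Ma lies in 538.8–521 Ma, so Terreneuvian.
Oldest = 523.7 Ma, youngest = 17.43 Ma → span 506.27 Myr.

A — Oligocene; B — Miocene; C — Guadalupian; D — Terreneuvian; span 506.27 million years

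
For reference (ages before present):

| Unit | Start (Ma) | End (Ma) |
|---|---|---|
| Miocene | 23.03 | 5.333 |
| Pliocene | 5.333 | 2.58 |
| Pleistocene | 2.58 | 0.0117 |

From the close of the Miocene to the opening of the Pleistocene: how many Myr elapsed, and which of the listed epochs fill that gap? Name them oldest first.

The Miocene closes at 5.333 Ma and the Pleistocene opens at 2.58 Ma, so the interval is 5.333 − 2.58 = 2.753 Myr.
An epoch fits inside if it starts at or after 5.333 Ma and ends at or before 2.58 Ma; oldest first that gives Pliocene.

2.753 million years; Pliocene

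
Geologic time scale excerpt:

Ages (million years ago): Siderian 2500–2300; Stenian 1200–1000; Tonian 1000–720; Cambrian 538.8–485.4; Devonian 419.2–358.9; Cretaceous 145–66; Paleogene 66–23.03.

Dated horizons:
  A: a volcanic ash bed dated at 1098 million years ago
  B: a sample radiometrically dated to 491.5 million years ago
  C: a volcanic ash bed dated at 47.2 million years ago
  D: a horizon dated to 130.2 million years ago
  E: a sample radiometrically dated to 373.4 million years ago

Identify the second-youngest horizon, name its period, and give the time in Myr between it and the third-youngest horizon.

D, in the Cretaceous; 243.2 million years to E

Smaller Ma means younger, so youngest first: C 47.2 < D 130.2 < E 373.4 < B 491.5 < A 1098.
Counting 2 along gives D (130.2 Ma); the excerpt puts that inside the Cretaceous, 145–66 Ma.
Next in line is E (373.4 Ma), and 373.4 − 130.2 = 243.2 Myr.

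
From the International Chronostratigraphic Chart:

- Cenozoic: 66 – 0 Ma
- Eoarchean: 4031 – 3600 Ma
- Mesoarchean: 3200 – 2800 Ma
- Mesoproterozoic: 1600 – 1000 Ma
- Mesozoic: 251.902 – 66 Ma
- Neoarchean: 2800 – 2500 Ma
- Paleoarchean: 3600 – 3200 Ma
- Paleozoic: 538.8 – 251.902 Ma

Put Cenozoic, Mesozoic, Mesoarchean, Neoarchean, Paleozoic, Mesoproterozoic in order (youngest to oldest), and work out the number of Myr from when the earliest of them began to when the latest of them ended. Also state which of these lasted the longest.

Start ages (Ma): Mesoarchean 3200, Neoarchean 2800, Mesoproterozoic 1600, Paleozoic 538.8, Mesozoic 251.902, Cenozoic 66.
Ordered youngest to oldest: Cenozoic, Mesozoic, Paleozoic, Mesoproterozoic, Neoarchean, Mesoarchean.
Span = 3200 − 0 = 3200 Myr.
Durations: Paleozoic 286.898, Neoarchean 300, Mesozoic 185.902, Cenozoic 66, Mesoproterozoic 600, Mesoarchean 400 → longest is Mesoproterozoic (600 Myr).

Cenozoic → Mesozoic → Paleozoic → Mesoproterozoic → Neoarchean → Mesoarchean; total span 3200 Myr; longest is Mesoproterozoic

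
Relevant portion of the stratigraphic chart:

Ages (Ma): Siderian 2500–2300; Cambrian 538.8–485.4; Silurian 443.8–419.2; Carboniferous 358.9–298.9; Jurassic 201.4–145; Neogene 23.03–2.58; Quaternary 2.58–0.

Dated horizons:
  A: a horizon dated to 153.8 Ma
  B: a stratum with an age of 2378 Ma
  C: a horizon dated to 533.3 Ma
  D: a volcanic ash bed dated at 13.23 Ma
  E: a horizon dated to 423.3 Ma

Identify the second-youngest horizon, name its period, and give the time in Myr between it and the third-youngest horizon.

A, in the Jurassic; 269.5 million years to E

Smaller Ma means younger, so youngest first: D 13.23 < A 153.8 < E 423.3 < C 533.3 < B 2378.
Counting 2 along gives A (153.8 Ma); the excerpt puts that inside the Jurassic, 201.4–145 Ma.
Next in line is E (423.3 Ma), and 423.3 − 153.8 = 269.5 Myr.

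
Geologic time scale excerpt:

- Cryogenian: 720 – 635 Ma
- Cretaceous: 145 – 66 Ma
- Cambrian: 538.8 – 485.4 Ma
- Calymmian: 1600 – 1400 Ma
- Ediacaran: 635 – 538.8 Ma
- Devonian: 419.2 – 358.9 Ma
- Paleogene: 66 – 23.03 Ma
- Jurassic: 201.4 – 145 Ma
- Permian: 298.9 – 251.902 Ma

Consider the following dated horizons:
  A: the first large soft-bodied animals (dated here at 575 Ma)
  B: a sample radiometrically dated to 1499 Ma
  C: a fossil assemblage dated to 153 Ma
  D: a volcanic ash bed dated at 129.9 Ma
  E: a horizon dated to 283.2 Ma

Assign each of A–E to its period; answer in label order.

Match each age against the start–end ranges in the excerpt: A = 575 Ma → Ediacaran (635–538.8); B = 1499 Ma → Calymmian (1600–1400); C = 153 Ma → Jurassic (201.4–145); D = 129.9 Ma → Cretaceous (145–66); E = 283.2 Ma → Permian (298.9–251.902).

A — Ediacaran; B — Calymmian; C — Jurassic; D — Cretaceous; E — Permian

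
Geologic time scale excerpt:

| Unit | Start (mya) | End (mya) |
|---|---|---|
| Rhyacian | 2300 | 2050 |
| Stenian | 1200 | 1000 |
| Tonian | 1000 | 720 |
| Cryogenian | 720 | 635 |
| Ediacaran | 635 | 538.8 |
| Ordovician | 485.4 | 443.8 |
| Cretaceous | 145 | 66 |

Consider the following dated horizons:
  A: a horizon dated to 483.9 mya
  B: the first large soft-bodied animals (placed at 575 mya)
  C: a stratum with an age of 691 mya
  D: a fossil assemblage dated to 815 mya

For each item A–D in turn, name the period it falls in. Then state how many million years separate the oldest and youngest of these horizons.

A: 483.9 Ma lies in 485.4–443.8 Ma, so Ordovician.
B: 575 Ma lies in 635–538.8 Ma, so Ediacaran.
C: 691 Ma lies in 720–635 Ma, so Cryogenian.
D: 815 Ma lies in 1000–720 Ma, so Tonian.
Oldest = 815 Ma, youngest = 483.9 Ma → span 331.1 Myr.

A — Ordovician; B — Ediacaran; C — Cryogenian; D — Tonian; span 331.1 million years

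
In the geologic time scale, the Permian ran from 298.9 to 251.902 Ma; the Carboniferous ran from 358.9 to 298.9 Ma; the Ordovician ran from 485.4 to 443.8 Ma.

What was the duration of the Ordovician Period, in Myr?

485.4 − 443.8 = 41.6 million years.

41.6 million years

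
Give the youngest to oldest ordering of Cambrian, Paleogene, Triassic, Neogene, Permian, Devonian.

Neogene, then Paleogene, then Triassic, then Permian, then Devonian, then Cambrian

Era membership (oldest first within each) — Paleozoic: Cambrian, Devonian, Permian; Mesozoic: Triassic; Cenozoic: Paleogene, Neogene. Paleozoic precedes Mesozoic, which precedes Cenozoic. Concatenating the groups in that era order and then reversing gives youngest to oldest.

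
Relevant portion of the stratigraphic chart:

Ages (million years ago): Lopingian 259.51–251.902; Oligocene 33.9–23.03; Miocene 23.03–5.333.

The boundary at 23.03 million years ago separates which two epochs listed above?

Oligocene and Miocene

The Oligocene ends at 23.03 million years ago and the Miocene begins at 23.03 million years ago, so they share that boundary.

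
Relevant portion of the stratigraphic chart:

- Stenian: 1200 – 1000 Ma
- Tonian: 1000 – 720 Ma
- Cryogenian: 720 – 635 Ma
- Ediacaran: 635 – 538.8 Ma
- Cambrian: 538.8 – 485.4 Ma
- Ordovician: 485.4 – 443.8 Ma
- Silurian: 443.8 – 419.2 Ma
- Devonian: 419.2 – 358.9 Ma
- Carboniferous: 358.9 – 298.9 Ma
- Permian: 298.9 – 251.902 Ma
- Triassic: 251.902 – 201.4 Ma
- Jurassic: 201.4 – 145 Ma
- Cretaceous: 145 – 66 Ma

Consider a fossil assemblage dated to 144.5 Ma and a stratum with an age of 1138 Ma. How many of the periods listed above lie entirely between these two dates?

11

1138 Ma sits inside the Stenian (1200–1000) and 144.5 Ma inside the Cretaceous (145–66); neither of those is wholly between the two dates.
The listed periods lying completely between them are Tonian, Cryogenian, Ediacaran, Cambrian, Ordovician, Silurian, Devonian, Carboniferous, Permian, Triassic, Jurassic — 11 in all.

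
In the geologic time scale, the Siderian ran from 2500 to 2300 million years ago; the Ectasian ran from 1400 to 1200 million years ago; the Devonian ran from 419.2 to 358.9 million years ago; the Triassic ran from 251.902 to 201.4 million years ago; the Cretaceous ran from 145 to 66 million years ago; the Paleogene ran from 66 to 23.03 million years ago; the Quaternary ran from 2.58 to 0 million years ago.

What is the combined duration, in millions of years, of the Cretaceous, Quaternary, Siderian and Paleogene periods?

Each duration: Cretaceous = 79; Quaternary = 2.58; Siderian = 200; Paleogene = 42.97.
Sum: 79 + 2.58 + 200 + 42.97 = 324.55 Myr.

324.55 million years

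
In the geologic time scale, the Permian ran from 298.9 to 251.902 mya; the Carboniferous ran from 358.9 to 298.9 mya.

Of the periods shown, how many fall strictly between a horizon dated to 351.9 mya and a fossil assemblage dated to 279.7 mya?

Checking each listed span, none has both start < 351.9 Ma and end > 279.7 Ma — every period straddles one of the two dates or lies outside them — so the count is 0.

0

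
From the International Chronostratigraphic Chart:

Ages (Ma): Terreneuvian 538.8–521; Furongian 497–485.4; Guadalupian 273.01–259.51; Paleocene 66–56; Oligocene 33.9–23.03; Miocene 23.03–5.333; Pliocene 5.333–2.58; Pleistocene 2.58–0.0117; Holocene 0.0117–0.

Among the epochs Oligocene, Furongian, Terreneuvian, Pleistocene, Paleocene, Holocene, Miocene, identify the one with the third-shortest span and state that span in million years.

Paleocene, 10 million years

Start − end for each: Oligocene 33.9 − 23.03 = 10.87; Furongian 497 − 485.4 = 11.6; Terreneuvian 538.8 − 521 = 17.8; Pleistocene 2.58 − 0.0117 = 2.5683; Paleocene 66 − 56 = 10; Holocene 0.0117 − 0 = 0.0117; Miocene 23.03 − 5.333 = 17.697.
Ranking these from shortest: Holocene < Pleistocene < Paleocene < Oligocene < Furongian < Miocene < Terreneuvian.
Position 3 in that ranking is Paleocene, which lasted 10 Myr.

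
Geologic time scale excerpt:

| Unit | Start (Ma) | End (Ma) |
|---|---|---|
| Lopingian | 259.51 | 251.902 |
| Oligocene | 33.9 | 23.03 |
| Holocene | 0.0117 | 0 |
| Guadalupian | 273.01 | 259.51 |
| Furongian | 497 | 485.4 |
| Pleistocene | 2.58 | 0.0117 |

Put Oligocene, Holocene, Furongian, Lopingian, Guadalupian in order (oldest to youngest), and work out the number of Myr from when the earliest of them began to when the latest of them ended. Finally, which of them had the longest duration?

Furongian → Guadalupian → Lopingian → Oligocene → Holocene; total span 497 Myr; longest is Guadalupian

From the excerpt: Oligocene 33.9–23.03; Holocene 0.0117–0; Furongian 497–485.4; Lopingian 259.51–251.902; Guadalupian 273.01–259.51 (Ma).
Larger Ma is earlier, so the oldest is Furongian and the youngest is Holocene; oldest to youngest: Furongian, Guadalupian, Lopingian, Oligocene, Holocene.
Oldest start 497 minus youngest end 0 gives 497 Myr overall.
Individual lengths (start − end): Guadalupian 13.5; Holocene 0.0117; Furongian 11.6; Lopingian 7.608; Oligocene 10.87. The largest is Guadalupian at 13.5 Myr.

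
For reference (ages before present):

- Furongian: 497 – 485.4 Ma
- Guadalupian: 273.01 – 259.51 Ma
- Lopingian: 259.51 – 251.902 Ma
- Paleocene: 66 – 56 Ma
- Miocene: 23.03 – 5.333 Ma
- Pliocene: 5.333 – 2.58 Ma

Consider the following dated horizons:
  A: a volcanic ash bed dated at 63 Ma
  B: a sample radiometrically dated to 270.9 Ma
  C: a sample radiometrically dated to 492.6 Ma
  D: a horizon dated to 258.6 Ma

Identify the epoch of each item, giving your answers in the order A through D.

A — Paleocene; B — Guadalupian; C — Furongian; D — Lopingian

Match each age against the start–end ranges in the excerpt: A = 63 Ma → Paleocene (66–56); B = 270.9 Ma → Guadalupian (273.01–259.51); C = 492.6 Ma → Furongian (497–485.4); D = 258.6 Ma → Lopingian (259.51–251.902).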